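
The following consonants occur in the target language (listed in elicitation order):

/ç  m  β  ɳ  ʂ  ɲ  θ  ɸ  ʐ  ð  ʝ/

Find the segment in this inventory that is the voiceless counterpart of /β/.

/β/ is a voiced bilabial fricative.
The voiceless counterpart is a voiceless bilabial fricative — in this inventory, /ɸ/.

/ɸ/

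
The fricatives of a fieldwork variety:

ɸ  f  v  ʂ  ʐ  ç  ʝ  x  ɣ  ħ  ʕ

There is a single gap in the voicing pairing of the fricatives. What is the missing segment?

Voiceless: /ɸ/ (bilabial), /f/ (labiodental), /ʂ/ (retroflex), /ç/ (palatal), /x/ (velar), /ħ/ (pharyngeal).
Voiced: /v/ (labiodental), /ʐ/ (retroflex), /ʝ/ (palatal), /ɣ/ (velar), /ʕ/ (pharyngeal).
The bilabial row has no voiced member, so the gap is the voiced bilabial fricative /β/.

/β/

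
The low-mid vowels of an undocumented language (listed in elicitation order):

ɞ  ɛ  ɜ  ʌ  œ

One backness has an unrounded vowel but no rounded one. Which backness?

front: unrounded /ɛ/, rounded /œ/.
central: unrounded /ɜ/, rounded /ɞ/.
back: unrounded /ʌ/, rounded —.
Every backness has a rounded member except back, where /ɔ/ would be expected.

back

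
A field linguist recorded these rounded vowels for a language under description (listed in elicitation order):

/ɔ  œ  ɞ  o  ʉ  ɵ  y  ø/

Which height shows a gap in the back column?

high

high: front /y/, central /ʉ/, back —.
high-mid: front /ø/, central /ɵ/, back /o/.
low-mid: front /œ/, central /ɞ/, back /ɔ/.
Every height has a back member except high, where /u/ would be expected.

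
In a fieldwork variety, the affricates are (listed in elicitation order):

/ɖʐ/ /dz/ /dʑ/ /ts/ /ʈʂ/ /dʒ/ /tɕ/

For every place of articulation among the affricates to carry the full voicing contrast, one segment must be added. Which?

/tʃ/

Voiceless: /ts/ (alveolar), /ʈʂ/ (retroflex), /tɕ/ (alveolo-palatal).
Voiced: /dz/ (alveolar), /dʒ/ (postalveolar), /ɖʐ/ (retroflex), /dʑ/ (alveolo-palatal).
The postalveolar row has no voiceless member, so the gap is the voiceless postalveolar affricate /tʃ/.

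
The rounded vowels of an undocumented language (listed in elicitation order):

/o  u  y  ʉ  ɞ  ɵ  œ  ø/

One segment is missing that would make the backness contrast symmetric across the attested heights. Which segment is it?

Front: /y/ (high), /ø/ (high-mid), /œ/ (low-mid).
Central: /ʉ/ (high), /ɵ/ (high-mid), /ɞ/ (low-mid).
Back: /u/ (high), /o/ (high-mid).
The low-mid row has no back member, so the gap is the low-mid back rounded vowel /ɔ/.

/ɔ/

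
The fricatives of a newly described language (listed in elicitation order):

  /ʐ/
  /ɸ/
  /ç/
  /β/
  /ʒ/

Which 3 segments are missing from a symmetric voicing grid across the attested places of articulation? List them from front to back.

/ʃ/, /ʂ/, /ʝ/

place of articulation  voiceless  voiced  
bilabial          ɸ         β       
postalveolar      —         ʒ       
retroflex         —         ʐ       
palatal           ç         —       
Gaps, from front to back: postalveolar lacks voiceless (/ʃ/); retroflex lacks voiceless (/ʂ/); palatal lacks voiced (/ʝ/).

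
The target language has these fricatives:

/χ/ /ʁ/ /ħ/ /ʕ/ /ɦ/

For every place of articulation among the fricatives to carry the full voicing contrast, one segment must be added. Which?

Voiceless: /χ/ (uvular), /ħ/ (pharyngeal).
Voiced: /ʁ/ (uvular), /ʕ/ (pharyngeal), /ɦ/ (glottal).
The glottal row has no voiceless member, so the gap is the voiceless glottal fricative /h/.

/h/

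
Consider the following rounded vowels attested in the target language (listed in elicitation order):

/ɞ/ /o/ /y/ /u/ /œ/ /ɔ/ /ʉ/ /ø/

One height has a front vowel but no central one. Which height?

high-mid

high: front /y/, central /ʉ/, back /u/.
high-mid: front /ø/, central —, back /o/.
low-mid: front /œ/, central /ɞ/, back /ɔ/.
Every height has a central member except high-mid, where /ɵ/ would be expected.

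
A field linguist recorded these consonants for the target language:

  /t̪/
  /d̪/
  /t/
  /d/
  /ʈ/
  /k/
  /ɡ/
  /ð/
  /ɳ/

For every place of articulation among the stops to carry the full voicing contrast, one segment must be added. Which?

dental: voiceless /t̪/, voiced /d̪/.
alveolar: voiceless /t/, voiced /d/.
retroflex: voiceless /ʈ/, voiced —.
velar: voiceless /k/, voiced /ɡ/.
The retroflex row has no voiced member, so the gap is the voiced retroflex stop /ɖ/.

/ɖ/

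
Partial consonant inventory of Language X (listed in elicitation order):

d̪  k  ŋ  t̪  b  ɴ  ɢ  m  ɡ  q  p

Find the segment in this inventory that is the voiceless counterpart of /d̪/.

/d̪/ is a voiced dental stop.
The voiceless counterpart is a voiceless dental stop — in this inventory, /t̪/.

/t̪/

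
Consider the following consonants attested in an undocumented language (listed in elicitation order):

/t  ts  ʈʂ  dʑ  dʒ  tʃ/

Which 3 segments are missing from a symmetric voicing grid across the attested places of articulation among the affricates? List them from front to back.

place of articulation  voiceless  voiced  
alveolar          ts        —       
postalveolar      tʃ        dʒ      
retroflex         ʈʂ        —       
alveolo-palatal   —         dʑ      
Gaps, from front to back: alveolar lacks voiced (/dz/); retroflex lacks voiced (/ɖʐ/); alveolo-palatal lacks voiceless (/tɕ/).

/dz/, /ɖʐ/, /tɕ/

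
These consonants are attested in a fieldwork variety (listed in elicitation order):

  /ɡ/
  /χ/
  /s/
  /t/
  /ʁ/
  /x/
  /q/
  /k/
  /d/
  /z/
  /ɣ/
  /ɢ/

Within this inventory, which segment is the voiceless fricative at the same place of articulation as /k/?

/x/

/k/ is a voiceless velar stop.
The voiceless fricative at the same place is a voiceless velar fricative — in this inventory, /x/.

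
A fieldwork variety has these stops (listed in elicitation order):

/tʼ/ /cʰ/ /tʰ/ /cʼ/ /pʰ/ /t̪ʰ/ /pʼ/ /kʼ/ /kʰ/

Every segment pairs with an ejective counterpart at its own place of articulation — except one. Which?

/t̪ʰ/

Bilabial: /pʰ/ ~ /pʼ/
Alveolar: /tʰ/ ~ /tʼ/
Palatal: /cʰ/ ~ /cʼ/
Velar: /kʰ/ ~ /kʼ/
Dental: only /t̪ʰ/ (aspirated); no ejective partner.
So /t̪ʰ/ is the unpaired segment.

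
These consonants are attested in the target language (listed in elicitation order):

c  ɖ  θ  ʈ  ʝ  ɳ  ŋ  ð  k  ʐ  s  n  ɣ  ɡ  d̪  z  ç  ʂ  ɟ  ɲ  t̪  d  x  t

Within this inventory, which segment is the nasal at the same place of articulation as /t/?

/n/

/t/ is a voiceless alveolar stop.
The nasal at the same place is an alveolar nasal — in this inventory, /n/.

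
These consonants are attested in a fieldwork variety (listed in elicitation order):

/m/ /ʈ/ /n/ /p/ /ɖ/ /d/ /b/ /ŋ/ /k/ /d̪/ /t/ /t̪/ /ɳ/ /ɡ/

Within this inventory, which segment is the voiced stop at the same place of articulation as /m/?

/b/

/m/ is a bilabial nasal.
The voiced stop at the same place is a voiced bilabial stop — in this inventory, /b/.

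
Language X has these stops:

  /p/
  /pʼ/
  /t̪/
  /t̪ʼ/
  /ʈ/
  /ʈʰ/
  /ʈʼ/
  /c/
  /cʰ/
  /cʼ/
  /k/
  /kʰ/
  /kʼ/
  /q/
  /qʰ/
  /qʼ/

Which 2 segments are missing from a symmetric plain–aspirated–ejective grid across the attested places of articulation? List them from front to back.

place of articulation  plain     aspirated  ejective
bilabial          p         —         pʼ      
dental            t̪        —         t̪ʼ     
retroflex         ʈ         ʈʰ        ʈʼ      
palatal           c         cʰ        cʼ      
velar             k         kʰ        kʼ      
uvular            q         qʰ        qʼ      
Gaps, from front to back: bilabial lacks aspirated (/pʰ/); dental lacks aspirated (/t̪ʰ/).

/pʰ/, /t̪ʰ/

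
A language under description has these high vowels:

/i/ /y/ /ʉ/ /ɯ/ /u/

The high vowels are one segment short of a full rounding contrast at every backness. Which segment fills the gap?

backness          unrounded  rounded 
front             i         y       
central           —         ʉ       
back              ɯ         u       
The central row has no unrounded member, so the gap is the central unrounded vowel /ɨ/.

/ɨ/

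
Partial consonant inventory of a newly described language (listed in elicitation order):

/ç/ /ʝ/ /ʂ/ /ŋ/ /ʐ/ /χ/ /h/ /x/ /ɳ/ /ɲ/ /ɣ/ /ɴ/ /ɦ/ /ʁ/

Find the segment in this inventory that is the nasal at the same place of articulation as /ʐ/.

/ʐ/ is a voiced retroflex fricative.
The nasal at the same place is a retroflex nasal — in this inventory, /ɳ/.

/ɳ/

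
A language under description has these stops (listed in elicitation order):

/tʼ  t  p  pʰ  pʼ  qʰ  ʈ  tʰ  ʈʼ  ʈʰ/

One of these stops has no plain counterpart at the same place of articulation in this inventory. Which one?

Bilabial: /p/ ~ /pʰ/ ~ /pʼ/
Alveolar: /t/ ~ /tʰ/ ~ /tʼ/
Retroflex: /ʈ/ ~ /ʈʰ/ ~ /ʈʼ/
Uvular: only /qʰ/ (aspirated); no plain partner.
So /qʰ/ is the unpaired segment.

/qʰ/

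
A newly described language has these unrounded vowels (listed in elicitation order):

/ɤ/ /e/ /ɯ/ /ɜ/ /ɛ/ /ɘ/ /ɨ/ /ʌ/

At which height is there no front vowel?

high: front —, central /ɨ/, back /ɯ/.
high-mid: front /e/, central /ɘ/, back /ɤ/.
low-mid: front /ɛ/, central /ɜ/, back /ʌ/.
Every height has a front member except high, where /i/ would be expected.

high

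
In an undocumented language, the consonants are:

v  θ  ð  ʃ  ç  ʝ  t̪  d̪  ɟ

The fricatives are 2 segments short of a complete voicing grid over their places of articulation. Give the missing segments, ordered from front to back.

/f/, /ʒ/

place of articulation  voiceless  voiced  
labiodental       —         v       
dental            θ         ð       
postalveolar      ʃ         —       
palatal           ç         ʝ       
Gaps, from front to back: labiodental lacks voiceless (/f/); postalveolar lacks voiced (/ʒ/).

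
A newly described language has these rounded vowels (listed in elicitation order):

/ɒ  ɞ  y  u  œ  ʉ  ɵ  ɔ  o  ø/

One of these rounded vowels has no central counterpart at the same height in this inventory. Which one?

High: /y/ ~ /ʉ/ ~ /u/
High-mid: /ø/ ~ /ɵ/ ~ /o/
Low-mid: /œ/ ~ /ɞ/ ~ /ɔ/
Low: only /ɒ/ (back); no central partner.
So /ɒ/ is the unpaired segment.

/ɒ/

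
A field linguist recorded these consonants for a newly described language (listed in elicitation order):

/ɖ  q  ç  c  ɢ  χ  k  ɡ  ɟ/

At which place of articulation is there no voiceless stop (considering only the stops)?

retroflex

place of articulation  voiceless  voiced  
retroflex         —         ɖ       
palatal           c         ɟ       
velar             k         ɡ       
uvular            q         ɢ       
Every place of articulation has a voiceless member except retroflex, where /ʈ/ would be expected.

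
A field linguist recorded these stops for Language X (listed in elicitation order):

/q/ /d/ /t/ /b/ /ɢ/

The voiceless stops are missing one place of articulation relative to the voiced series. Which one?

bilabial: voiceless —, voiced /b/.
alveolar: voiceless /t/, voiced /d/.
uvular: voiceless /q/, voiced /ɢ/.
Every place of articulation has a voiceless member except bilabial, where /p/ would be expected.

bilabial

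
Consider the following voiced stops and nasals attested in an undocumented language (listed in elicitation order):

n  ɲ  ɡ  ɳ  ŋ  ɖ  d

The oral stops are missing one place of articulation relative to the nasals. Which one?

palatal

alveolar: oral stop /d/, nasal /n/.
retroflex: oral stop /ɖ/, nasal /ɳ/.
palatal: oral stop —, nasal /ɲ/.
velar: oral stop /ɡ/, nasal /ŋ/.
Every place of articulation has an oral stop member except palatal, where /ɟ/ would be expected.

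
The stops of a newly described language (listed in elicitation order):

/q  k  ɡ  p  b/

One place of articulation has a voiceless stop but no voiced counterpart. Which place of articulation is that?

place of articulation  voiceless  voiced  
bilabial          p         b       
velar             k         ɡ       
uvular            q         —       
Every place of articulation has a voiced member except uvular, where /ɢ/ would be expected.

uvular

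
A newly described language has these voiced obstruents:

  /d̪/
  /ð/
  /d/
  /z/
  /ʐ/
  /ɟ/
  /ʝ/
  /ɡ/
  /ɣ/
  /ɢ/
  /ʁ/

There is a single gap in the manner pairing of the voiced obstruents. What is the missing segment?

place of articulation  stop      fricative
dental            d̪        ð       
alveolar          d         z       
retroflex         —         ʐ       
palatal           ɟ         ʝ       
velar             ɡ         ɣ       
uvular            ɢ         ʁ       
The retroflex row has no stop member, so the gap is the retroflex stop /ɖ/.

/ɖ/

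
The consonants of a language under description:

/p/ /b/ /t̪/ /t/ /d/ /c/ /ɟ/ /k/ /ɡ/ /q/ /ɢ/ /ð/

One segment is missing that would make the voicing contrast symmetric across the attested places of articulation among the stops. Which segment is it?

Voiceless: /p/ (bilabial), /t̪/ (dental), /t/ (alveolar), /c/ (palatal), /k/ (velar), /q/ (uvular).
Voiced: /b/ (bilabial), /d/ (alveolar), /ɟ/ (palatal), /ɡ/ (velar), /ɢ/ (uvular).
The dental row has no voiced member, so the gap is the voiced dental stop /d̪/.

/d̪/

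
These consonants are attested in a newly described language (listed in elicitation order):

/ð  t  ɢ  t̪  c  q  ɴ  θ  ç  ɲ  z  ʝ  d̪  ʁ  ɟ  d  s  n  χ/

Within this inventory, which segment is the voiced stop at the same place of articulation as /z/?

/d/

/z/ is a voiced alveolar fricative.
The voiced stop at the same place is a voiced alveolar stop — in this inventory, /d/.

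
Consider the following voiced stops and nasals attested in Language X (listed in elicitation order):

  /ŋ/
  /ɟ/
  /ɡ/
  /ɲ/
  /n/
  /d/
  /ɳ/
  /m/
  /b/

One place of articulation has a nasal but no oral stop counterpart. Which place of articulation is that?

Oral stop: /b/ (bilabial), /d/ (alveolar), /ɟ/ (palatal), /ɡ/ (velar).
Nasal: /m/ (bilabial), /n/ (alveolar), /ɳ/ (retroflex), /ɲ/ (palatal), /ŋ/ (velar).
Every place of articulation has an oral stop member except retroflex, where /ɖ/ would be expected.

retroflex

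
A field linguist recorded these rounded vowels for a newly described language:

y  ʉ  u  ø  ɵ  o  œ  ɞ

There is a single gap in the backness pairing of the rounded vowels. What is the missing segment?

/ɔ/

Front: /y/ (high), /ø/ (high-mid), /œ/ (low-mid).
Central: /ʉ/ (high), /ɵ/ (high-mid), /ɞ/ (low-mid).
Back: /u/ (high), /o/ (high-mid).
The low-mid row has no back member, so the gap is the low-mid back rounded vowel /ɔ/.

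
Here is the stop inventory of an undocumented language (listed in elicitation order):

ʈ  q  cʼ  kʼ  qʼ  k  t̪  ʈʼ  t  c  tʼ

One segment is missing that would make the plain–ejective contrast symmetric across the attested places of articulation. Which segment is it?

place of articulation  plain     ejective
dental            t̪        —       
alveolar          t         tʼ      
retroflex         ʈ         ʈʼ      
palatal           c         cʼ      
velar             k         kʼ      
uvular            q         qʼ      
The dental row has no ejective member, so the gap is the ejective dental stop /t̪ʼ/.

/t̪ʼ/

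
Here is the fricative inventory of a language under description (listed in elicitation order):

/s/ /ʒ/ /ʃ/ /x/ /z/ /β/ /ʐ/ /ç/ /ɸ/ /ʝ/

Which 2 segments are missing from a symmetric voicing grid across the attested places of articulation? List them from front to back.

place of articulation  voiceless  voiced  
bilabial          ɸ         β       
alveolar          s         z       
postalveolar      ʃ         ʒ       
retroflex         —         ʐ       
palatal           ç         ʝ       
velar             x         —       
Gaps, from front to back: retroflex lacks voiceless (/ʂ/); velar lacks voiced (/ɣ/).

/ʂ/, /ɣ/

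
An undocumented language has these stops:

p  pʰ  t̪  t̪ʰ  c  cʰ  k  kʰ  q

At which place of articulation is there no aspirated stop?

place of articulation  plain     aspirated
bilabial          p         pʰ      
dental            t̪        t̪ʰ     
palatal           c         cʰ      
velar             k         kʰ      
uvular            q         —       
Every place of articulation has an aspirated member except uvular, where /qʰ/ would be expected.

uvular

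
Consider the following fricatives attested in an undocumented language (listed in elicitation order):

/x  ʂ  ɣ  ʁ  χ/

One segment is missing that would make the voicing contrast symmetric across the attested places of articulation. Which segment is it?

retroflex: voiceless /ʂ/, voiced —.
velar: voiceless /x/, voiced /ɣ/.
uvular: voiceless /χ/, voiced /ʁ/.
The retroflex row has no voiced member, so the gap is the voiced retroflex fricative /ʐ/.

/ʐ/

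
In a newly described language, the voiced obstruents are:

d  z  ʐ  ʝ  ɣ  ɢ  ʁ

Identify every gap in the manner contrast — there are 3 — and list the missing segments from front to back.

/ɖ/, /ɟ/, /ɡ/

Stop: /d/ (alveolar), /ɢ/ (uvular).
Fricative: /z/ (alveolar), /ʐ/ (retroflex), /ʝ/ (palatal), /ɣ/ (velar), /ʁ/ (uvular).
Gaps, from front to back: retroflex lacks stop (/ɖ/); palatal lacks stop (/ɟ/); velar lacks stop (/ɡ/).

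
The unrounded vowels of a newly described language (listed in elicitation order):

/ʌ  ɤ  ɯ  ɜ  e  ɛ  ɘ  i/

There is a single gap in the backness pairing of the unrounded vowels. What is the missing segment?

Front: /i/ (high), /e/ (high-mid), /ɛ/ (low-mid).
Central: /ɘ/ (high-mid), /ɜ/ (low-mid).
Back: /ɯ/ (high), /ɤ/ (high-mid), /ʌ/ (low-mid).
The high row has no central member, so the gap is the high central unrounded vowel /ɨ/.

/ɨ/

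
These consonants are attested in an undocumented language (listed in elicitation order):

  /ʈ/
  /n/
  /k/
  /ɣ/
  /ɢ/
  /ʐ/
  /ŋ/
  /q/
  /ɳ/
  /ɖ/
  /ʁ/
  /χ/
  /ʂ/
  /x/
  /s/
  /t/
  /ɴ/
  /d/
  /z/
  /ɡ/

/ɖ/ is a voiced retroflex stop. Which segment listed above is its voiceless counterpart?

/ʈ/

The voiceless counterpart is a voiceless retroflex stop — in this inventory, /ʈ/.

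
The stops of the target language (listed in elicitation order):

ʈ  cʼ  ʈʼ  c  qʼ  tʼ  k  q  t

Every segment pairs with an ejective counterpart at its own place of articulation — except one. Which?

Alveolar: /t/ ~ /tʼ/
Retroflex: /ʈ/ ~ /ʈʼ/
Palatal: /c/ ~ /cʼ/
Uvular: /q/ ~ /qʼ/
Velar: only /k/ (plain); no ejective partner.
So /k/ is the unpaired segment.

/k/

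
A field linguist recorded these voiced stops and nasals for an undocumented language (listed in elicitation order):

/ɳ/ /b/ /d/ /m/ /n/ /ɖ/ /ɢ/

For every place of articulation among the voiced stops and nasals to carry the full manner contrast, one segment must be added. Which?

/ɴ/

Oral stop: /b/ (bilabial), /d/ (alveolar), /ɖ/ (retroflex), /ɢ/ (uvular).
Nasal: /m/ (bilabial), /n/ (alveolar), /ɳ/ (retroflex).
The uvular row has no nasal member, so the gap is the uvular nasal /ɴ/.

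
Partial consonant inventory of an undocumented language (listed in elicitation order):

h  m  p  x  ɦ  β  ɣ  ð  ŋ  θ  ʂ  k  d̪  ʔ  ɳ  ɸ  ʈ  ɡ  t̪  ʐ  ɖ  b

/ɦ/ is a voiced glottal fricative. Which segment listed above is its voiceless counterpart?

The voiceless counterpart is a voiceless glottal fricative — in this inventory, /h/.

/h/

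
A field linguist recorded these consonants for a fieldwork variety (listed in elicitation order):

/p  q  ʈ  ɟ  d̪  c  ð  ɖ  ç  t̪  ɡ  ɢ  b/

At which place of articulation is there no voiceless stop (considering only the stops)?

velar

bilabial: voiceless /p/, voiced /b/.
dental: voiceless /t̪/, voiced /d̪/.
retroflex: voiceless /ʈ/, voiced /ɖ/.
palatal: voiceless /c/, voiced /ɟ/.
velar: voiceless —, voiced /ɡ/.
uvular: voiceless /q/, voiced /ɢ/.
Every place of articulation has a voiceless member except velar, where /k/ would be expected.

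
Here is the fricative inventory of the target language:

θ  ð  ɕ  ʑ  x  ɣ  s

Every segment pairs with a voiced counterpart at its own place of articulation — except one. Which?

/s/

Dental: /θ/ ~ /ð/
Alveolo-palatal: /ɕ/ ~ /ʑ/
Velar: /x/ ~ /ɣ/
Alveolar: only /s/ (voiceless); no voiced partner.
So /s/ is the unpaired segment.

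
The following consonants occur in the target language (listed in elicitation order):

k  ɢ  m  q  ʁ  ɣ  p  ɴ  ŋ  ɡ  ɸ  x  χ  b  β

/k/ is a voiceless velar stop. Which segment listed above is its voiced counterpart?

/ɡ/

The voiced counterpart is a voiced velar stop — in this inventory, /ɡ/.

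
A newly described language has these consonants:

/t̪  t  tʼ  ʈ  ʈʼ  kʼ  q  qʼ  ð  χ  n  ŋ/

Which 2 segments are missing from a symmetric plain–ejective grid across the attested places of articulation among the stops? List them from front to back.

Plain: /t̪/ (dental), /t/ (alveolar), /ʈ/ (retroflex), /q/ (uvular).
Ejective: /tʼ/ (alveolar), /ʈʼ/ (retroflex), /kʼ/ (velar), /qʼ/ (uvular).
Gaps, from front to back: dental lacks ejective (/t̪ʼ/); velar lacks plain (/k/).

/t̪ʼ/, /k/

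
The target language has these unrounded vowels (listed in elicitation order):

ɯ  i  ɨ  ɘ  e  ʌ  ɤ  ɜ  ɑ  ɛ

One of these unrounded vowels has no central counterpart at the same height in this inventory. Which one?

/ɑ/

High: /i/ ~ /ɨ/ ~ /ɯ/
High-mid: /e/ ~ /ɘ/ ~ /ɤ/
Low-mid: /ɛ/ ~ /ɜ/ ~ /ʌ/
Low: only /ɑ/ (back); no central partner.
So /ɑ/ is the unpaired segment.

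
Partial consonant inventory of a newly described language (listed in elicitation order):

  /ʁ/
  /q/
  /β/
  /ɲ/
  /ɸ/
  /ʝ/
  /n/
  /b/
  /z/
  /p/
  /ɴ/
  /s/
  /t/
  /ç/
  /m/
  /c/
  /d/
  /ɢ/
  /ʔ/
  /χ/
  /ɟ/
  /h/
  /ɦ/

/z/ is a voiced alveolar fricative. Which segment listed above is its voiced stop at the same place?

The voiced stop at the same place is a voiced alveolar stop — in this inventory, /d/.

/d/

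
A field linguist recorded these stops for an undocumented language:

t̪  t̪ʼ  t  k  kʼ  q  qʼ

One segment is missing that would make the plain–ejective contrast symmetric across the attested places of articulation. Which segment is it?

place of articulation  plain     ejective
dental            t̪        t̪ʼ     
alveolar          t         —       
velar             k         kʼ      
uvular            q         qʼ      
The alveolar row has no ejective member, so the gap is the ejective alveolar stop /tʼ/.

/tʼ/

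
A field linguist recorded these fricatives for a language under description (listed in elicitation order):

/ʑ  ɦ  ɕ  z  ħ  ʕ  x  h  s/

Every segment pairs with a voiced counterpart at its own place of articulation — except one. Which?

Alveolar: /s/ ~ /z/
Alveolo-palatal: /ɕ/ ~ /ʑ/
Pharyngeal: /ħ/ ~ /ʕ/
Glottal: /h/ ~ /ɦ/
Velar: only /x/ (voiceless); no voiced partner.
So /x/ is the unpaired segment.

/x/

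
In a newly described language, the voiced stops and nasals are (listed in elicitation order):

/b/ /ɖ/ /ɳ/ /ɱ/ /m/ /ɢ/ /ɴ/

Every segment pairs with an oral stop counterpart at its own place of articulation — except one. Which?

/ɱ/

Bilabial: /b/ ~ /m/
Retroflex: /ɖ/ ~ /ɳ/
Uvular: /ɢ/ ~ /ɴ/
Labiodental: only /ɱ/ (nasal); no oral stop partner.
So /ɱ/ is the unpaired segment.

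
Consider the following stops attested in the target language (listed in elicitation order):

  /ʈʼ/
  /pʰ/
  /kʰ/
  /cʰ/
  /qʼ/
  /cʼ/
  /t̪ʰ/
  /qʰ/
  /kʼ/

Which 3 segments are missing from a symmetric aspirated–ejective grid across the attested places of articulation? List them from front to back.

/pʼ/, /t̪ʼ/, /ʈʰ/

Aspirated: /pʰ/ (bilabial), /t̪ʰ/ (dental), /cʰ/ (palatal), /kʰ/ (velar), /qʰ/ (uvular).
Ejective: /ʈʼ/ (retroflex), /cʼ/ (palatal), /kʼ/ (velar), /qʼ/ (uvular).
Gaps, from front to back: bilabial lacks ejective (/pʼ/); dental lacks ejective (/t̪ʼ/); retroflex lacks aspirated (/ʈʰ/).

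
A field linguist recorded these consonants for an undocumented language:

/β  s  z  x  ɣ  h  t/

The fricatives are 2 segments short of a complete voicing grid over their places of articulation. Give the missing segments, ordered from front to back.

/ɸ/, /ɦ/

Voiceless: /s/ (alveolar), /x/ (velar), /h/ (glottal).
Voiced: /β/ (bilabial), /z/ (alveolar), /ɣ/ (velar).
Gaps, from front to back: bilabial lacks voiceless (/ɸ/); glottal lacks voiced (/ɦ/).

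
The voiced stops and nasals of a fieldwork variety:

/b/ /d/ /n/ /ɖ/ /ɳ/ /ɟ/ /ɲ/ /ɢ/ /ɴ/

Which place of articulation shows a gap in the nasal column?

bilabial: oral stop /b/, nasal —.
alveolar: oral stop /d/, nasal /n/.
retroflex: oral stop /ɖ/, nasal /ɳ/.
palatal: oral stop /ɟ/, nasal /ɲ/.
uvular: oral stop /ɢ/, nasal /ɴ/.
Every place of articulation has a nasal member except bilabial, where /m/ would be expected.

bilabial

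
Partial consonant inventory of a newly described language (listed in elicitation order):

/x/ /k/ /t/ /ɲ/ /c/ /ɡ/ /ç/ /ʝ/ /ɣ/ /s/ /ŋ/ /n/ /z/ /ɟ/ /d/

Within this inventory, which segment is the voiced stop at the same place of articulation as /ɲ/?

/ɟ/

/ɲ/ is a palatal nasal.
The voiced stop at the same place is a voiced palatal stop — in this inventory, /ɟ/.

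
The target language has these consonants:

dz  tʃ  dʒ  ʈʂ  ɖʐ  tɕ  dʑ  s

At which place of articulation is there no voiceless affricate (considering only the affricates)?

alveolar: voiceless —, voiced /dz/.
postalveolar: voiceless /tʃ/, voiced /dʒ/.
retroflex: voiceless /ʈʂ/, voiced /ɖʐ/.
alveolo-palatal: voiceless /tɕ/, voiced /dʑ/.
Every place of articulation has a voiceless member except alveolar, where /ts/ would be expected.

alveolar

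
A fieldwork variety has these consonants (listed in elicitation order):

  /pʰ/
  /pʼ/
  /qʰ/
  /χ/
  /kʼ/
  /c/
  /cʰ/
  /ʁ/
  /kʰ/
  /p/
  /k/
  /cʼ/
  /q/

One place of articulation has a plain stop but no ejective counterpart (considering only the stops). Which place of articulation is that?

uvular

bilabial: plain /p/, aspirated /pʰ/, ejective /pʼ/.
palatal: plain /c/, aspirated /cʰ/, ejective /cʼ/.
velar: plain /k/, aspirated /kʰ/, ejective /kʼ/.
uvular: plain /q/, aspirated /qʰ/, ejective —.
Every place of articulation has an ejective member except uvular, where /qʼ/ would be expected.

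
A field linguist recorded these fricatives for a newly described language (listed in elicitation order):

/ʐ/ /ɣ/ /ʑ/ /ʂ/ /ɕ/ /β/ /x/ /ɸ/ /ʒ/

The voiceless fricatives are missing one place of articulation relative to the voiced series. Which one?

postalveolar

bilabial: voiceless /ɸ/, voiced /β/.
postalveolar: voiceless —, voiced /ʒ/.
retroflex: voiceless /ʂ/, voiced /ʐ/.
alveolo-palatal: voiceless /ɕ/, voiced /ʑ/.
velar: voiceless /x/, voiced /ɣ/.
Every place of articulation has a voiceless member except postalveolar, where /ʃ/ would be expected.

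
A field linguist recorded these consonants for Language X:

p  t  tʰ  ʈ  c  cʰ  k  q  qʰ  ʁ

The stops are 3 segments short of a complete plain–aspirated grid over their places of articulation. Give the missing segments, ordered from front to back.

/pʰ/, /ʈʰ/, /kʰ/

place of articulation  plain     aspirated
bilabial          p         —       
alveolar          t         tʰ      
retroflex         ʈ         —       
palatal           c         cʰ      
velar             k         —       
uvular            q         qʰ      
Gaps, from front to back: bilabial lacks aspirated (/pʰ/); retroflex lacks aspirated (/ʈʰ/); velar lacks aspirated (/kʰ/).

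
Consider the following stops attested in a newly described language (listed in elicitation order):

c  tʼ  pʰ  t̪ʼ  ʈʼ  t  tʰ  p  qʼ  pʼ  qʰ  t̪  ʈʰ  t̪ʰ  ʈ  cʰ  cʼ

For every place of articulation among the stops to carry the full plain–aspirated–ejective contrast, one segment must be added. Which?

/q/

Plain: /p/ (bilabial), /t̪/ (dental), /t/ (alveolar), /ʈ/ (retroflex), /c/ (palatal).
Aspirated: /pʰ/ (bilabial), /t̪ʰ/ (dental), /tʰ/ (alveolar), /ʈʰ/ (retroflex), /cʰ/ (palatal), /qʰ/ (uvular).
Ejective: /pʼ/ (bilabial), /t̪ʼ/ (dental), /tʼ/ (alveolar), /ʈʼ/ (retroflex), /cʼ/ (palatal), /qʼ/ (uvular).
The uvular row has no plain member, so the gap is the plain uvular stop /q/.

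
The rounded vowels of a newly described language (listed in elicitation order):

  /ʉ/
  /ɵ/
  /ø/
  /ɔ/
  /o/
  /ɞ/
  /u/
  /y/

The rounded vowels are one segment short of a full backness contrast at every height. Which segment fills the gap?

/œ/

Front: /y/ (high), /ø/ (high-mid).
Central: /ʉ/ (high), /ɵ/ (high-mid), /ɞ/ (low-mid).
Back: /u/ (high), /o/ (high-mid), /ɔ/ (low-mid).
The low-mid row has no front member, so the gap is the low-mid front rounded vowel /œ/.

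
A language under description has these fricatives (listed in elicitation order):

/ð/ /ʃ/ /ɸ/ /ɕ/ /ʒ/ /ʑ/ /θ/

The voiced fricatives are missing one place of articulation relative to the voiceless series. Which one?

place of articulation  voiceless  voiced  
bilabial          ɸ         —       
dental            θ         ð       
postalveolar      ʃ         ʒ       
alveolo-palatal   ɕ         ʑ       
Every place of articulation has a voiced member except bilabial, where /β/ would be expected.

bilabial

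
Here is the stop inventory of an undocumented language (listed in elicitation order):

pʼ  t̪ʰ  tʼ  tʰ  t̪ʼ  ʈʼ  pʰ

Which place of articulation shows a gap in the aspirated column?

Aspirated: /pʰ/ (bilabial), /t̪ʰ/ (dental), /tʰ/ (alveolar).
Ejective: /pʼ/ (bilabial), /t̪ʼ/ (dental), /tʼ/ (alveolar), /ʈʼ/ (retroflex).
Every place of articulation has an aspirated member except retroflex, where /ʈʰ/ would be expected.

retroflex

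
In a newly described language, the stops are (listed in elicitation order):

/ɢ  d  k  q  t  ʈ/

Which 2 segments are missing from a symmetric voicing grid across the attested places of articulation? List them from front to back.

/ɖ/, /ɡ/

place of articulation  voiceless  voiced  
alveolar          t         d       
retroflex         ʈ         —       
velar             k         —       
uvular            q         ɢ       
Gaps, from front to back: retroflex lacks voiced (/ɖ/); velar lacks voiced (/ɡ/).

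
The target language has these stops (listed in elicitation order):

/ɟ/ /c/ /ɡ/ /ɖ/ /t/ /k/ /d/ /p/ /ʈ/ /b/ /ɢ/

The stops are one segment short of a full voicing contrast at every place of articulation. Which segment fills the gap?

bilabial: voiceless /p/, voiced /b/.
alveolar: voiceless /t/, voiced /d/.
retroflex: voiceless /ʈ/, voiced /ɖ/.
palatal: voiceless /c/, voiced /ɟ/.
velar: voiceless /k/, voiced /ɡ/.
uvular: voiceless —, voiced /ɢ/.
The uvular row has no voiceless member, so the gap is the voiceless uvular stop /q/.

/q/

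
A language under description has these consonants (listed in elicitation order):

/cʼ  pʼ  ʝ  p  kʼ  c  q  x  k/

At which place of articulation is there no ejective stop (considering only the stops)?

Plain: /p/ (bilabial), /c/ (palatal), /k/ (velar), /q/ (uvular).
Ejective: /pʼ/ (bilabial), /cʼ/ (palatal), /kʼ/ (velar).
Every place of articulation has an ejective member except uvular, where /qʼ/ would be expected.

uvular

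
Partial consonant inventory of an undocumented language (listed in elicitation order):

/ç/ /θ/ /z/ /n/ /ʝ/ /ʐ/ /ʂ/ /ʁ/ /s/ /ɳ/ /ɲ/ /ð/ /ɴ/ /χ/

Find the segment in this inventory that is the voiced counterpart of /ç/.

/ç/ is a voiceless palatal fricative.
The voiced counterpart is a voiced palatal fricative — in this inventory, /ʝ/.

/ʝ/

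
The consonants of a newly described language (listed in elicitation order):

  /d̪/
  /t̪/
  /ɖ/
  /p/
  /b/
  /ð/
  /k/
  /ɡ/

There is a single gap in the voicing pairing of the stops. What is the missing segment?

Voiceless: /p/ (bilabial), /t̪/ (dental), /k/ (velar).
Voiced: /b/ (bilabial), /d̪/ (dental), /ɖ/ (retroflex), /ɡ/ (velar).
The retroflex row has no voiceless member, so the gap is the voiceless retroflex stop /ʈ/.

/ʈ/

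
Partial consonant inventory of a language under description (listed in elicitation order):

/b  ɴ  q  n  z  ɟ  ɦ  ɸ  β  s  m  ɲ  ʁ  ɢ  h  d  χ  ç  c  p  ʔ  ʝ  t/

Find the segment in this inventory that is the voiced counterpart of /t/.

/d/

/t/ is a voiceless alveolar stop.
The voiced counterpart is a voiced alveolar stop — in this inventory, /d/.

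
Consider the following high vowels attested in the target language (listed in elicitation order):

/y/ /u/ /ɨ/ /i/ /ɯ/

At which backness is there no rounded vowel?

backness          unrounded  rounded 
front             i         y       
central           ɨ         —       
back              ɯ         u       
Every backness has a rounded member except central, where /ʉ/ would be expected.

central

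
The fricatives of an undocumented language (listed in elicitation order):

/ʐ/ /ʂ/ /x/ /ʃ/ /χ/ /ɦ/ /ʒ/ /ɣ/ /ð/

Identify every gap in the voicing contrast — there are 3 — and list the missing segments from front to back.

/θ/, /ʁ/, /h/

dental: voiceless —, voiced /ð/.
postalveolar: voiceless /ʃ/, voiced /ʒ/.
retroflex: voiceless /ʂ/, voiced /ʐ/.
velar: voiceless /x/, voiced /ɣ/.
uvular: voiceless /χ/, voiced —.
glottal: voiceless —, voiced /ɦ/.
Gaps, from front to back: dental lacks voiceless (/θ/); uvular lacks voiced (/ʁ/); glottal lacks voiceless (/h/).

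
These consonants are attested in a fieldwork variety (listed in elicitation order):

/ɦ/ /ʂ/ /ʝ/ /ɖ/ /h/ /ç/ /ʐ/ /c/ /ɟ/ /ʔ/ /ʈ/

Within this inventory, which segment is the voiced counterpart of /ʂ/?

/ʂ/ is a voiceless retroflex fricative.
The voiced counterpart is a voiced retroflex fricative — in this inventory, /ʐ/.

/ʐ/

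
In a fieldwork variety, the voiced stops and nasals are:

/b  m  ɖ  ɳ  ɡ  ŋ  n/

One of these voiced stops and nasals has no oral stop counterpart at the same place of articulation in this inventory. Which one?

/n/

Bilabial: /b/ ~ /m/
Retroflex: /ɖ/ ~ /ɳ/
Velar: /ɡ/ ~ /ŋ/
Alveolar: only /n/ (nasal); no oral stop partner.
So /n/ is the unpaired segment.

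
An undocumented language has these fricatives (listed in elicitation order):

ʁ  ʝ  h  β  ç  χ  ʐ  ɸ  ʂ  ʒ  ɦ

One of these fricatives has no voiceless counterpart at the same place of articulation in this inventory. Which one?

Bilabial: /ɸ/ ~ /β/
Retroflex: /ʂ/ ~ /ʐ/
Palatal: /ç/ ~ /ʝ/
Uvular: /χ/ ~ /ʁ/
Glottal: /h/ ~ /ɦ/
Postalveolar: only /ʒ/ (voiced); no voiceless partner.
So /ʒ/ is the unpaired segment.

/ʒ/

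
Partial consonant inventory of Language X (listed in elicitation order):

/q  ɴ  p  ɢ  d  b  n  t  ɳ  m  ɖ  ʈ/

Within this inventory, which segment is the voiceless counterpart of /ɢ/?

/ɢ/ is a voiced uvular stop.
The voiceless counterpart is a voiceless uvular stop — in this inventory, /q/.

/q/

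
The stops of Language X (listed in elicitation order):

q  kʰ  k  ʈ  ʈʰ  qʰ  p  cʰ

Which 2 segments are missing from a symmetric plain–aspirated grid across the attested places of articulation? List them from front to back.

/pʰ/, /c/

bilabial: plain /p/, aspirated —.
retroflex: plain /ʈ/, aspirated /ʈʰ/.
palatal: plain —, aspirated /cʰ/.
velar: plain /k/, aspirated /kʰ/.
uvular: plain /q/, aspirated /qʰ/.
Gaps, from front to back: bilabial lacks aspirated (/pʰ/); palatal lacks plain (/c/).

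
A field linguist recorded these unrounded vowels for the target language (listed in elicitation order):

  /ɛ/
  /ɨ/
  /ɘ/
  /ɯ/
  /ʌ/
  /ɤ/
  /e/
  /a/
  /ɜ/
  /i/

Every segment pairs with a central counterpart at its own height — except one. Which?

High: /i/ ~ /ɨ/ ~ /ɯ/
High-mid: /e/ ~ /ɘ/ ~ /ɤ/
Low-mid: /ɛ/ ~ /ɜ/ ~ /ʌ/
Low: only /a/ (front); no central partner.
So /a/ is the unpaired segment.

/a/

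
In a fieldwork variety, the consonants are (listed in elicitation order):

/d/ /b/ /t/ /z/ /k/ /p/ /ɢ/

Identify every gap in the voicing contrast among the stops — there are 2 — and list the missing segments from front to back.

place of articulation  voiceless  voiced  
bilabial          p         b       
alveolar          t         d       
velar             k         —       
uvular            —         ɢ       
Gaps, from front to back: velar lacks voiced (/ɡ/); uvular lacks voiceless (/q/).

/ɡ/, /q/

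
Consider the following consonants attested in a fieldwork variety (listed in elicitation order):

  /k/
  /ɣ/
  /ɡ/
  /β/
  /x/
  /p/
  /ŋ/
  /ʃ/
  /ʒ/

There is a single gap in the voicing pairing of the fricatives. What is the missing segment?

/ɸ/

Voiceless: /ʃ/ (postalveolar), /x/ (velar).
Voiced: /β/ (bilabial), /ʒ/ (postalveolar), /ɣ/ (velar).
The bilabial row has no voiceless member, so the gap is the voiceless bilabial fricative /ɸ/.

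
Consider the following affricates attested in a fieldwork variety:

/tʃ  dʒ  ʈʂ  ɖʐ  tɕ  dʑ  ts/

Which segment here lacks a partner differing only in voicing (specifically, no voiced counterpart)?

/ts/

Postalveolar: /tʃ/ ~ /dʒ/
Retroflex: /ʈʂ/ ~ /ɖʐ/
Alveolo-palatal: /tɕ/ ~ /dʑ/
Alveolar: only /ts/ (voiceless); no voiced partner.
So /ts/ is the unpaired segment.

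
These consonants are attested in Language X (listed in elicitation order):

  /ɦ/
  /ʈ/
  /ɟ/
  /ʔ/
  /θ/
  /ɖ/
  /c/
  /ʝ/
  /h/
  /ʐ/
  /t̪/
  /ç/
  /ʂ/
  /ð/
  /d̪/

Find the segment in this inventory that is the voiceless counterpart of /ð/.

/ð/ is a voiced dental fricative.
The voiceless counterpart is a voiceless dental fricative — in this inventory, /θ/.

/θ/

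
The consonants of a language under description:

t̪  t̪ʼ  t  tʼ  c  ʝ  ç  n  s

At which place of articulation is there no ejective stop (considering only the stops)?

palatal

Plain: /t̪/ (dental), /t/ (alveolar), /c/ (palatal).
Ejective: /t̪ʼ/ (dental), /tʼ/ (alveolar).
Every place of articulation has an ejective member except palatal, where /cʼ/ would be expected.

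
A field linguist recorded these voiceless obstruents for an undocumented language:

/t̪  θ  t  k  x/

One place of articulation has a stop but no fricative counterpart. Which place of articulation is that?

dental: stop /t̪/, fricative /θ/.
alveolar: stop /t/, fricative —.
velar: stop /k/, fricative /x/.
Every place of articulation has a fricative member except alveolar, where /s/ would be expected.

alveolar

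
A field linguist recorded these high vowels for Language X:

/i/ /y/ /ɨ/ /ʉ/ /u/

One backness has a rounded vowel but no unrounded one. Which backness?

backness          unrounded  rounded 
front             i         y       
central           ɨ         ʉ       
back              —         u       
Every backness has an unrounded member except back, where /ɯ/ would be expected.

back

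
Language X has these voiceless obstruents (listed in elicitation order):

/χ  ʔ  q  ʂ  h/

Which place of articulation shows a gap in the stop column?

retroflex

place of articulation  stop      fricative
retroflex         —         ʂ       
uvular            q         χ       
glottal           ʔ         h       
Every place of articulation has a stop member except retroflex, where /ʈ/ would be expected.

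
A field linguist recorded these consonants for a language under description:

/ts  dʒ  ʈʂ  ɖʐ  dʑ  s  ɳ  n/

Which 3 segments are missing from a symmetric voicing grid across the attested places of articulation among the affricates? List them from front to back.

/dz/, /tʃ/, /tɕ/

Voiceless: /ts/ (alveolar), /ʈʂ/ (retroflex).
Voiced: /dʒ/ (postalveolar), /ɖʐ/ (retroflex), /dʑ/ (alveolo-palatal).
Gaps, from front to back: alveolar lacks voiced (/dz/); postalveolar lacks voiceless (/tʃ/); alveolo-palatal lacks voiceless (/tɕ/).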